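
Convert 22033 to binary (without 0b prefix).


22033 = 101011000010001 in binary

101011000010001


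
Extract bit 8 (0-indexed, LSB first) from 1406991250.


0b1010011110111001111101110010010, position 8 = 1

1


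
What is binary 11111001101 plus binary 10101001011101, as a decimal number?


11111001101 + 10101001011101 = 11001000101010 = 12842

12842


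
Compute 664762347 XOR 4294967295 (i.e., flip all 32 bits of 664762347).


664762347 ^ 4294967295 = 3630204948

3630204948


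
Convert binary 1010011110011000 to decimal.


1010011110011000 in decimal = 42904

42904


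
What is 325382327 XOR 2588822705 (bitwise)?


0b10011011001001111000010110111 ^ 0b10011010010011100100110010110001 = 0b10001001001010101011110000000110 = 2301279238

2301279238


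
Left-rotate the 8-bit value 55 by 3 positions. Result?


Rotate 0b110111 left by 3 (8-bit) = 0b10111001 = 185

185


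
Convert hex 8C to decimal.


8C hex = 140 decimal

140


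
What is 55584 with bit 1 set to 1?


55584 | (1 << 1) = 55584 | 2 = 55586

55586


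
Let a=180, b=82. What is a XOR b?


180 ^ 82 = 230

230


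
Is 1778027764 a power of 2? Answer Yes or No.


0b1101001111110101000110011110100. Multiple bits set => No

No


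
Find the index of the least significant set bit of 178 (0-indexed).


0b10110010. Lowest set bit at position 1

1


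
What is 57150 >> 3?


0b1101111100111110 >> 3 = 0b1101111100111 = 7143

7143


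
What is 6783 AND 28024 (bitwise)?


0b1101001111111 & 0b110110101111000 = 0b100001111000 = 2168

2168


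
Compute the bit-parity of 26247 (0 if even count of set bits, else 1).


0b110011010000111 has 8 ones => parity 0

0


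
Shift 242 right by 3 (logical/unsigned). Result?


0b11110010 >> 3 = 0b11110 = 30

30


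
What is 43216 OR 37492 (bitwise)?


0b1010100011010000 | 0b1001001001110100 = 0b1011101011110100 = 47860

47860


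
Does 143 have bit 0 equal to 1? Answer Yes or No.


0b10001111, bit 0 = 1. Yes

Yes


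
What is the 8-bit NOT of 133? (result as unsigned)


~0b10000101 = 0b1111010 = 122 (8-bit unsigned)

122


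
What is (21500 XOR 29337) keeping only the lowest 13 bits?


Step 1: 21500 ^ 29337 = 8549
Step 2: 8549 & 8191 = 357

357


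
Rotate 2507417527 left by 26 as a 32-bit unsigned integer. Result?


Rotate 0b10010101011101000010011110110111 left by 26 (32-bit) = 0b11011110010101011101000010011110 = 3730165918

3730165918


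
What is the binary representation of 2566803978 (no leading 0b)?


2566803978 = 10011000111111100101001000001010 in binary

10011000111111100101001000001010


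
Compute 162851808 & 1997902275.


0b1001101101001110101111100000 & 0b1110111000101011001000111000011 = 0b1000101001000000111000000 = 18121152

18121152


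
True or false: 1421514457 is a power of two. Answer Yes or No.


0b1010100101110101001011011011001. Multiple bits set => No

No


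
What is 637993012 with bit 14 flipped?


637993012 ^ (1 << 14) = 637993012 ^ 16384 = 638009396

638009396


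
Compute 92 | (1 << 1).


92 | (1 << 1) = 92 | 2 = 94

94


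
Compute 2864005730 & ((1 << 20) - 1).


2864005730 & 1048575 = 344674

344674


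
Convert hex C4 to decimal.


C4 hex = 196 decimal

196


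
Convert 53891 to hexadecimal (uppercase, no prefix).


53891 = D283 hex

D283


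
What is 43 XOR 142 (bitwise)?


0b101011 ^ 0b10001110 = 0b10100101 = 165

165


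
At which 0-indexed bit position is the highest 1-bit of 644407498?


0b100110011010001110000011001010. Highest set bit at position 29

29


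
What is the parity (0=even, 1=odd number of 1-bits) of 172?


0b10101100 has 4 ones => parity 0

0


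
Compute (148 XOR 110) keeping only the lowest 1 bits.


Step 1: 148 ^ 110 = 250
Step 2: 250 & 1 = 0

0


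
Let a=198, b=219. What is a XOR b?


198 ^ 219 = 29

29


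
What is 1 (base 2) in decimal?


1 in decimal = 1

1


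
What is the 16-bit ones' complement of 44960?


44960 ^ 65535 = 20575

20575


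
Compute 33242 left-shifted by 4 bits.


0b1000000111011010 << 4 = 0b10000001110110100000 = 531872

531872


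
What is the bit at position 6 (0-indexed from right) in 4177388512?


0b11111000111111011110001111100000, position 6 = 1

1


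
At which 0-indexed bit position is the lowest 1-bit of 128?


0b10000000. Lowest set bit at position 7

7


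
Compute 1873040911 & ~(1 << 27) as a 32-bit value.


1873040911 & ~(1 << 27) = 1738823183

1738823183


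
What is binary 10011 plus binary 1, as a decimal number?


10011 + 1 = 10100 = 20

20


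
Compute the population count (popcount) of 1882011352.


0b1110000001011010011011011011000 has 15 set bits

15


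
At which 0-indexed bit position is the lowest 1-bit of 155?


0b10011011. Lowest set bit at position 0

0


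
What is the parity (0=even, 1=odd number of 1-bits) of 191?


0b10111111 has 7 ones => parity 1

1


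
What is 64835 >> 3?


0b1111110101000011 >> 3 = 0b1111110101000 = 8104

8104


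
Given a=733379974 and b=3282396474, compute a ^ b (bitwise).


733379974 ^ 3282396474 = 3893565628

3893565628


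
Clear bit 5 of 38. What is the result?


38 & ~(1 << 5) = 6

6


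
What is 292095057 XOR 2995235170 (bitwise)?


0b10001011010010000010001010001 ^ 0b10110010100001111010100101100010 = 0b10100011111011101010110100110011 = 2750328115

2750328115


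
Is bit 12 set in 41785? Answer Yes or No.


0b1010001100111001, bit 12 = 0. No

No


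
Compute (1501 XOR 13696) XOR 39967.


Step 1: 1501 ^ 13696 = 12381
Step 2: 12381 ^ 39967 = 44098

44098


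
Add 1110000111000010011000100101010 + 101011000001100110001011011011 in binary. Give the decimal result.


1110000111000010011000100101010 + 101011000001100110001011011011 = 10011011111001111001010000000101 = 2615645189

2615645189


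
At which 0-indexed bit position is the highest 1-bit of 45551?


0b1011000111101111. Highest set bit at position 15

15


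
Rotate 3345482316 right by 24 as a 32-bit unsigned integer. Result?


Rotate 0b11000111011010000000001001001100 right by 24 (32-bit) = 0b1101000000000100100110011000111 = 1744981191

1744981191


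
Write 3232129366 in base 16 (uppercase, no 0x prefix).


3232129366 = C0A66156 hex

C0A66156


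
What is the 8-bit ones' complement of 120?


120 ^ 255 = 135

135


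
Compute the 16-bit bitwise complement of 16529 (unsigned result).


~0b100000010010001 = 0b1011111101101110 = 49006 (16-bit unsigned)

49006


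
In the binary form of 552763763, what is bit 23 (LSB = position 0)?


0b100000111100101000000101110011, position 23 = 1

1


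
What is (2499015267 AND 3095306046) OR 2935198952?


Step 1: 2499015267 & 3095306046 = 2423427618
Step 2: 2423427618 | 2935198952 = 3203634922

3203634922


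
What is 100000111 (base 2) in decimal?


100000111 in decimal = 263

263


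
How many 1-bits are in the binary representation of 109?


0b1101101 has 5 set bits

5


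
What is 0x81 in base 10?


81 hex = 129 decimal

129


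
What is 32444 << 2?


0b111111010111100 << 2 = 0b11111101011110000 = 129776

129776


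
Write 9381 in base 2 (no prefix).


9381 = 10010010100101 in binary

10010010100101


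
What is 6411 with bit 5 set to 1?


6411 | (1 << 5) = 6411 | 32 = 6443

6443


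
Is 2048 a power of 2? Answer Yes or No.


0b100000000000. Only one bit set => Yes

Yes


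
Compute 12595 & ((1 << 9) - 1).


12595 & 511 = 307

307


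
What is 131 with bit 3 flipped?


131 ^ (1 << 3) = 131 ^ 8 = 139

139


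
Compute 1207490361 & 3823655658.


0b1000111111110001101011100111001 & 0b11100011111010000101101011101010 = 0b1000011111010000101001000101000 = 1139298856

1139298856


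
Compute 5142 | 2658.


0b1010000010110 | 0b101001100010 = 0b1111001110110 = 7798

7798


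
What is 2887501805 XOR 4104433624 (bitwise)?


0b10101100000110111100011111101101 ^ 0b11110100101001001010111111011000 = 0b1011000101111110110100000110101 = 1488939061

1488939061


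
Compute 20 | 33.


0b10100 | 0b100001 = 0b110101 = 53

53


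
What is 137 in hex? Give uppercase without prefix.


137 = 89 hex

89


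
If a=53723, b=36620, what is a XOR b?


53723 ^ 36620 = 24279

24279


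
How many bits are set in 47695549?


0b10110101111100011010111101 has 17 set bits

17


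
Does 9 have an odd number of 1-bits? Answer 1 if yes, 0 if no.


0b1001 has 2 ones => parity 0

0


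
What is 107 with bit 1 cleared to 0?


107 & ~(1 << 1) = 105

105


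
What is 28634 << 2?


0b110111111011010 << 2 = 0b11011111101101000 = 114536

114536


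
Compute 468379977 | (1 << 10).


468379977 | (1 << 10) = 468379977 | 1024 = 468381001

468381001


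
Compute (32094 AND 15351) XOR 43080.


Step 1: 32094 & 15351 = 14678
Step 2: 14678 ^ 43080 = 37150

37150


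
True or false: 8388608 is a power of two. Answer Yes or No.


0b100000000000000000000000. Only one bit set => Yes

Yes


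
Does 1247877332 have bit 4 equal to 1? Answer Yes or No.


0b1001010011000010001100011010100, bit 4 = 1. Yes

Yes


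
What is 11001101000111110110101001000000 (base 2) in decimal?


11001101000111110110101001000000 in decimal = 3441388096

3441388096


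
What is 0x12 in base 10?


12 hex = 18 decimal

18


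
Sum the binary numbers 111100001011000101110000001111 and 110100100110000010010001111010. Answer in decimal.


111100001011000101110000001111 + 110100100110000010010001111010 = 1110000110001001000000010001001 = 1891926153

1891926153


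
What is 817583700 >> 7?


0b110000101110110101011001010100 >> 7 = 0b11000010111011010101100 = 6387372

6387372


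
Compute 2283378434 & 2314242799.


0b10001000000110011001011100000010 & 0b10001001111100001000101011101111 = 0b10001000000100001000001000000010 = 2282783234

2282783234


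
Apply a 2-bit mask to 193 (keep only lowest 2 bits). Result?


193 & 3 = 1

1


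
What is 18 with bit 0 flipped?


18 ^ (1 << 0) = 18 ^ 1 = 19

19


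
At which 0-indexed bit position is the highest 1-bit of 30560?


0b111011101100000. Highest set bit at position 14

14


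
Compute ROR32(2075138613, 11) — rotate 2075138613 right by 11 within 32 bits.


Rotate 0b1111011101100000001101000110101 right by 11 (32-bit) = 0b1000110101011110111011000000011 = 1185904131

1185904131


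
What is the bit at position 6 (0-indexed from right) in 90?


0b1011010, position 6 = 1

1


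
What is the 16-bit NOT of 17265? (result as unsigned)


~0b100001101110001 = 0b1011110010001110 = 48270 (16-bit unsigned)

48270


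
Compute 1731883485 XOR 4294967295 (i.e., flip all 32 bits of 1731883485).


1731883485 ^ 4294967295 = 2563083810

2563083810


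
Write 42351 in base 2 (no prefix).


42351 = 1010010101101111 in binary

1010010101101111


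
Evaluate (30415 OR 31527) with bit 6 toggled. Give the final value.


Step 1: 30415 | 31527 = 32751
Step 2: 32751 ^ (1 << 6) = 32751 ^ 64 = 32687

32687


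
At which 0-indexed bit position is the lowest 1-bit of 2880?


0b101101000000. Lowest set bit at position 6

6


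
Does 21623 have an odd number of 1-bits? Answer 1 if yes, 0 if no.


0b101010001110111 has 9 ones => parity 1

1


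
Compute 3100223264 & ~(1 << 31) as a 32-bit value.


3100223264 & ~(1 << 31) = 952739616

952739616


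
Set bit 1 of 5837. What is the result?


5837 | (1 << 1) = 5837 | 2 = 5839

5839


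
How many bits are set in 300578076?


0b10001111010100111010100011100 has 15 set bits

15


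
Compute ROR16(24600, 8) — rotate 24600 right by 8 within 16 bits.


Rotate 0b110000000011000 right by 8 (16-bit) = 0b1100001100000 = 6240

6240


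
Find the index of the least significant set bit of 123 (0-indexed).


0b1111011. Lowest set bit at position 0

0


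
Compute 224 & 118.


0b11100000 & 0b1110110 = 0b1100000 = 96

96


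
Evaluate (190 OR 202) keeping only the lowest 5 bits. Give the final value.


Step 1: 190 | 202 = 254
Step 2: 254 & 31 = 30

30


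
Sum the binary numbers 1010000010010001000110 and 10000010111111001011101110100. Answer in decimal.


1010000010010001000110 + 10000010111111001011101110100 = 10000100001111011101110111010 = 277330874

277330874


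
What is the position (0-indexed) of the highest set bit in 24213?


0b101111010010101. Highest set bit at position 14

14


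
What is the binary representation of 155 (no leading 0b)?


155 = 10011011 in binary

10011011


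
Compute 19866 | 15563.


0b100110110011010 | 0b11110011001011 = 0b111110111011011 = 32219

32219


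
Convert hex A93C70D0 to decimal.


A93C70D0 hex = 2839310544 decimal

2839310544


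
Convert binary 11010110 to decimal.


11010110 in decimal = 214

214


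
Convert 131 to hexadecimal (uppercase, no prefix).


131 = 83 hex

83


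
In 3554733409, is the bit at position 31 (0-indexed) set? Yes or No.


0b11010011111000001110110101100001, bit 31 = 1. Yes

Yes


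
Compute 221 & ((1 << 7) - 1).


221 & 127 = 93

93


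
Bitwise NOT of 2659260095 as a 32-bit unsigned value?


~0b10011110100000010001011010111111 = 0b1100001011111101110100101000000 = 1635707200 (32-bit unsigned)

1635707200


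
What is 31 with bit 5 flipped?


31 ^ (1 << 5) = 31 ^ 32 = 63

63


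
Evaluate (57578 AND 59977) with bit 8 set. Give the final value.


Step 1: 57578 & 59977 = 57416
Step 2: 57416 | (1 << 8) = 57416 | 256 = 57672

57672


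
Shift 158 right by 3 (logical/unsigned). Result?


0b10011110 >> 3 = 0b10011 = 19

19


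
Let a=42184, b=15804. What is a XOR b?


42184 ^ 15804 = 39284

39284


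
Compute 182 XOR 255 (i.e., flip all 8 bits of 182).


182 ^ 255 = 73

73


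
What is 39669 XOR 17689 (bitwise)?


0b1001101011110101 ^ 0b100010100011001 = 0b1101111111101100 = 57324

57324


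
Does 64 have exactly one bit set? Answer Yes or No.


0b1000000. Only one bit set => Yes

Yes


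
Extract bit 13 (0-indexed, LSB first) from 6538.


0b1100110001010, position 13 = 0

0


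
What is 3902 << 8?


0b111100111110 << 8 = 0b11110011111000000000 = 998912

998912


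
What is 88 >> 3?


0b1011000 >> 3 = 0b1011 = 11

11


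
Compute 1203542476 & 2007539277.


0b1000111101111001001100111001100 & 0b1110111101010001001111001001101 = 0b1000111101010001001100001001100 = 1202231372

1202231372


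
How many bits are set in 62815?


0b1111010101011111 has 12 set bits

12


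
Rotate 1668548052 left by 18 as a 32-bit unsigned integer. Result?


Rotate 0b1100011011101000000010111010100 left by 18 (32-bit) = 0b10111010100011000110111010000 = 391220688

391220688


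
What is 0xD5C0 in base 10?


D5C0 hex = 54720 decimal

54720


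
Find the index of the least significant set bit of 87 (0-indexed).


0b1010111. Lowest set bit at position 0

0


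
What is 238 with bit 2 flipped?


238 ^ (1 << 2) = 238 ^ 4 = 234

234


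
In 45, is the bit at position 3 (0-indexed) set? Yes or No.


0b101101, bit 3 = 1. Yes

Yes


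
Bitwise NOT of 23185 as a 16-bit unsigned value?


~0b101101010010001 = 0b1010010101101110 = 42350 (16-bit unsigned)

42350


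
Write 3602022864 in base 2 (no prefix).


3602022864 = 11010110101100101000000111010000 in binary

11010110101100101000000111010000


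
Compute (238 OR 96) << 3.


Step 1: 238 | 96 = 238
Step 2: 238 << 3 = 1904

1904


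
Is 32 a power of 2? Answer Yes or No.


0b100000. Only one bit set => Yes

Yes


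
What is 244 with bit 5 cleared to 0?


244 & ~(1 << 5) = 212

212


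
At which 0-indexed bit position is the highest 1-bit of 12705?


0b11000110100001. Highest set bit at position 13

13


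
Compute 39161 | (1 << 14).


39161 | (1 << 14) = 39161 | 16384 = 55545

55545


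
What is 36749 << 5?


0b1000111110001101 << 5 = 0b100011111000110100000 = 1175968

1175968


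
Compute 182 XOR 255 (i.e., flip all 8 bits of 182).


182 ^ 255 = 73

73


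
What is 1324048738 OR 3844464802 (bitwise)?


0b1001110111010110110000101100010 | 0b11100101001001011110000010100010 = 0b11101111111011111110000111100010 = 4025475554

4025475554


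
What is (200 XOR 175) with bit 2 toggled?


Step 1: 200 ^ 175 = 103
Step 2: 103 ^ (1 << 2) = 103 ^ 4 = 99

99


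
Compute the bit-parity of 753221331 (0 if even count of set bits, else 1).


0b101100111001010011111011010011 has 18 ones => parity 0

0


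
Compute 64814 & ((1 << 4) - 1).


64814 & 15 = 14

14


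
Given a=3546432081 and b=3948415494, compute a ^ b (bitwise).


3546432081 ^ 3948415494 = 943343703

943343703


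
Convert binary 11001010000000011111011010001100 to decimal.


11001010000000011111011010001100 in decimal = 3389126284

3389126284


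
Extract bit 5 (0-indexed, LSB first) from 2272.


0b100011100000, position 5 = 1

1


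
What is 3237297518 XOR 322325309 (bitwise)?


0b11000000111101010011110101101110 ^ 0b10011001101100100101100111101 = 0b11010011110000110111011001010011 = 3552802387

3552802387


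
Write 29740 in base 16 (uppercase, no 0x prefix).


29740 = 742C hex

742C


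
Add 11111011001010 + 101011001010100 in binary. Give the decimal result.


11111011001010 + 101011001010100 = 1001010100011110 = 38174

38174


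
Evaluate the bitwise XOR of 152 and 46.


0b10011000 ^ 0b101110 = 0b10110110 = 182

182


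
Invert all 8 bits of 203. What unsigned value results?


203 ^ 255 = 52

52


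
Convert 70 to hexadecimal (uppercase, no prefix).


70 = 46 hex

46


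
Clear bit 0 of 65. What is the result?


65 & ~(1 << 0) = 64

64


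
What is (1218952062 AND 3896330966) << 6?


Step 1: 1218952062 & 3896330966 = 1210387030
Step 2: 1210387030 << 6 = 77464769920

77464769920


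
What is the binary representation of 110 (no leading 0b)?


110 = 1101110 in binary

1101110


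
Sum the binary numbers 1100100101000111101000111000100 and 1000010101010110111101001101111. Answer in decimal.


1100100101000111101000111000100 + 1000010101010110111101001101111 = 10100111010011110100110000110011 = 2806991923

2806991923


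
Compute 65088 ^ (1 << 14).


65088 ^ (1 << 14) = 65088 ^ 16384 = 48704

48704


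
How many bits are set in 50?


0b110010 has 3 set bits

3


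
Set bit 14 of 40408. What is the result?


40408 | (1 << 14) = 40408 | 16384 = 56792

56792


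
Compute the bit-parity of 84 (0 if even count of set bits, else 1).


0b1010100 has 3 ones => parity 1

1


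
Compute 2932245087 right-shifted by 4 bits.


0b10101110110001101000001001011111 >> 4 = 0b1010111011000110100000100101 = 183265317

183265317


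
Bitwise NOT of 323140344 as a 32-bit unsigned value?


~0b10011010000101011101011111000 = 0b11101100101111010100010100000111 = 3971826951 (32-bit unsigned)

3971826951


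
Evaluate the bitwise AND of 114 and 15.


0b1110010 & 0b1111 = 0b10 = 2

2


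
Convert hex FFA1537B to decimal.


FFA1537B hex = 4288762747 decimal

4288762747


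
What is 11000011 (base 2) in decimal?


11000011 in decimal = 195

195


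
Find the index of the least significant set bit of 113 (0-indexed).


0b1110001. Lowest set bit at position 0

0


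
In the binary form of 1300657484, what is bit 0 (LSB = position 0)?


0b1001101100001100111010101001100, position 0 = 0

0


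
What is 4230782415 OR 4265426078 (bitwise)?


0b11111100001011001001110111001111 | 0b11111110001111010011110010011110 = 0b11111110001111011011110111011111 = 4265459167

4265459167


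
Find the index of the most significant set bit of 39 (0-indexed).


0b100111. Highest set bit at position 5

5


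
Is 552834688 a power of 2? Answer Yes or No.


0b100000111100111001011010000000. Multiple bits set => No

No


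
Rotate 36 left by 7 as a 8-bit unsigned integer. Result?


Rotate 0b100100 left by 7 (8-bit) = 0b10010 = 18

18


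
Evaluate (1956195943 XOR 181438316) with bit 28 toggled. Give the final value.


Step 1: 1956195943 ^ 181438316 = 2118756619
Step 2: 2118756619 ^ (1 << 28) = 2118756619 ^ 268435456 = 1850321163

1850321163


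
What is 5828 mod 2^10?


5828 & 1023 = 708

708


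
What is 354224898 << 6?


0b10101000111010000101100000010 << 6 = 0b10101000111010000101100000010000000 = 22670393472

22670393472


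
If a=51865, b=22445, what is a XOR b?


51865 ^ 22445 = 40244

40244


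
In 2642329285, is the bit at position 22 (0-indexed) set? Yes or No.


0b10011101011111101011111011000101, bit 22 = 1. Yes

Yes


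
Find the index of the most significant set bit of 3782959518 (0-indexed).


0b11100001011110110110000110011110. Highest set bit at position 31

31


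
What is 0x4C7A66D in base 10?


4C7A66D hex = 80193133 decimal

80193133


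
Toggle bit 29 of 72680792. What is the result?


72680792 ^ (1 << 29) = 72680792 ^ 536870912 = 609551704

609551704


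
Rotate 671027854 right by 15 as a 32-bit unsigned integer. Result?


Rotate 0b100111111111110001001010001110 right by 15 (32-bit) = 0b100101000111000100111111111110 = 622612478

622612478


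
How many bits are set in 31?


0b11111 has 5 set bits

5


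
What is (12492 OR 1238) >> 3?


Step 1: 12492 | 1238 = 13534
Step 2: 13534 >> 3 = 1691

1691


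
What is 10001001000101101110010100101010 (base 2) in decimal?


10001001000101101110010100101010 in decimal = 2299979050

2299979050


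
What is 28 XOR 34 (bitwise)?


0b11100 ^ 0b100010 = 0b111110 = 62

62


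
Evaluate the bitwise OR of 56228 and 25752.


0b1101101110100100 | 0b110010010011000 = 0b1111111110111100 = 65468

65468


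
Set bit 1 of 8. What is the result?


8 | (1 << 1) = 8 | 2 = 10

10


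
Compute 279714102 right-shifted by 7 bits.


0b10000101011000001100100110110 >> 7 = 0b1000010101100000110010 = 2185266

2185266


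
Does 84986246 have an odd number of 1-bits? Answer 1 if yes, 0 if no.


0b101000100001100100110000110 has 10 ones => parity 0

0


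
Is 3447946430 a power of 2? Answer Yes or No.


0b11001101100000110111110010111110. Multiple bits set => No

No


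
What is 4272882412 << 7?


0b11111110101011110000001011101100 << 7 = 0b111111101010111100000010111011000000000 = 546928948736

546928948736


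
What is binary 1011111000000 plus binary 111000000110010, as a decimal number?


1011111000000 + 111000000110010 = 1000011111110010 = 34802

34802


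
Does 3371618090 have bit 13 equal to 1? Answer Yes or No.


0b11001000111101101100111100101010, bit 13 = 0. No

No


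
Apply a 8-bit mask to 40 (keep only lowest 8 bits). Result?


40 & 255 = 40

40


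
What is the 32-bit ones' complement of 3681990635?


3681990635 ^ 4294967295 = 612976660

612976660


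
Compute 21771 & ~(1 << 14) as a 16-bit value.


21771 & ~(1 << 14) = 5387

5387


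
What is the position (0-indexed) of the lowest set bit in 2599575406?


0b10011010111100100101111101101110. Lowest set bit at position 1

1


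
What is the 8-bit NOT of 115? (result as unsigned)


~0b1110011 = 0b10001100 = 140 (8-bit unsigned)

140


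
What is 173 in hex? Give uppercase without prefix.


173 = AD hex

AD


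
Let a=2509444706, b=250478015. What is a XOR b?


2509444706 ^ 250478015 = 2608786397

2608786397


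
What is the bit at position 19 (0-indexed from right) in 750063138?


0b101100101101010000111000100010, position 19 = 0

0


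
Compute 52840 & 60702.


0b1100111001101000 & 0b1110110100011110 = 0b1100110000001000 = 52232

52232


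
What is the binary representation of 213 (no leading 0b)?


213 = 11010101 in binary

11010101


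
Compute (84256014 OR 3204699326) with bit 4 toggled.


Step 1: 84256014 | 3204699326 = 3204969918
Step 2: 3204969918 ^ (1 << 4) = 3204969918 ^ 16 = 3204969902

3204969902


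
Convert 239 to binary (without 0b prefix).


239 = 11101111 in binary

11101111


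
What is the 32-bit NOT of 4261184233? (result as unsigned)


~0b11111101111111001000001011101001 = 0b10000000110111110100010110 = 33783062 (32-bit unsigned)

33783062


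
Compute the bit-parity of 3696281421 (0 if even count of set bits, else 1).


0b11011100010100001100011101001101 has 16 ones => parity 0

0


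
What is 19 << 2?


0b10011 << 2 = 0b1001100 = 76

76


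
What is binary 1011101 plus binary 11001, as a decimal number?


1011101 + 11001 = 1110110 = 118

118


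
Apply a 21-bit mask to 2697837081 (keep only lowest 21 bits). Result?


2697837081 & 2097151 = 899609

899609


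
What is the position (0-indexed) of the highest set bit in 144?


0b10010000. Highest set bit at position 7

7


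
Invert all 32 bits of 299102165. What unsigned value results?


299102165 ^ 4294967295 = 3995865130

3995865130


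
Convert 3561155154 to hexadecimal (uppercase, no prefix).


3561155154 = D442EA52 hex

D442EA52


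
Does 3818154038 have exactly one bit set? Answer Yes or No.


0b11100011100101000110100000110110. Multiple bits set => No

No


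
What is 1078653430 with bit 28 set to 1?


1078653430 | (1 << 28) = 1078653430 | 268435456 = 1347088886

1347088886


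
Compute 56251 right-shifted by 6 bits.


0b1101101110111011 >> 6 = 0b1101101110 = 878

878


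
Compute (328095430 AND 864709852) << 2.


Step 1: 328095430 & 864709852 = 327828676
Step 2: 327828676 << 2 = 1311314704

1311314704


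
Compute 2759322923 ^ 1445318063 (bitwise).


0b10100100011101111110110100101011 ^ 0b1010110001001011100110110101111 = 0b11110010010100100010000010000100 = 4065468548

4065468548


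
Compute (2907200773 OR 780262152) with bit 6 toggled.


Step 1: 2907200773 | 780262152 = 2949242637
Step 2: 2949242637 ^ (1 << 6) = 2949242637 ^ 64 = 2949242701

2949242701


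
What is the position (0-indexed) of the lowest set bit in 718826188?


0b101010110110000110101011001100. Lowest set bit at position 2

2


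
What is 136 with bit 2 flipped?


136 ^ (1 << 2) = 136 ^ 4 = 140

140


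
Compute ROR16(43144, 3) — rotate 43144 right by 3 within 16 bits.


Rotate 0b1010100010001000 right by 3 (16-bit) = 0b1010100010001 = 5393

5393


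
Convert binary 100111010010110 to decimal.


100111010010110 in decimal = 20118

20118


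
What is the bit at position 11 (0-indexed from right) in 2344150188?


0b10001011101110001110010010101100, position 11 = 0

0


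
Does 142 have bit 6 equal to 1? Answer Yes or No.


0b10001110, bit 6 = 0. No

No


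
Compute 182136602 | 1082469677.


0b1010110110110010111100011010 | 0b1000000100001010010110100101101 = 0b1001010110111110010111100111111 = 1256140607

1256140607


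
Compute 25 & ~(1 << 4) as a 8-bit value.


25 & ~(1 << 4) = 9

9


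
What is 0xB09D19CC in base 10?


B09D19CC hex = 2963085772 decimal

2963085772


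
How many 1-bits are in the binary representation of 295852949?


0b10001101000100101101110010101 has 14 set bits

14


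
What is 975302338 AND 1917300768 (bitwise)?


0b111010001000011110111011000010 & 0b1110010010001111011000000100000 = 0b110010000000011010000000000000 = 838967296

838967296


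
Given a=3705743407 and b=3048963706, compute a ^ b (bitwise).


3705743407 ^ 3048963706 = 1767528021

1767528021


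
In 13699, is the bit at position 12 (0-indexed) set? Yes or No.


0b11010110000011, bit 12 = 1. Yes

Yes


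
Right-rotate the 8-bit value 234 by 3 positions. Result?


Rotate 0b11101010 right by 3 (8-bit) = 0b1011101 = 93

93


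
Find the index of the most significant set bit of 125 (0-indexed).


0b1111101. Highest set bit at position 6

6


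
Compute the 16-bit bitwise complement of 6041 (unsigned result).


~0b1011110011001 = 0b1110100001100110 = 59494 (16-bit unsigned)

59494


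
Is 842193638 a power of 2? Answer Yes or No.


0b110010001100101101101011100110. Multiple bits set => No

No


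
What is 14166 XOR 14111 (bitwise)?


0b11011101010110 ^ 0b11011100011111 = 0b1001001 = 73

73


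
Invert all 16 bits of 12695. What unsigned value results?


12695 ^ 65535 = 52840

52840


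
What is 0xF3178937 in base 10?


F3178937 hex = 4078405943 decimal

4078405943


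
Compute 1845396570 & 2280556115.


0b1101101111111101000010001011010 & 0b10000111111011101000011001010011 = 0b101111011101000010001010010 = 99517522

99517522


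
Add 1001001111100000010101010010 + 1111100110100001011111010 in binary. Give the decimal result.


1001001111100000010101010010 + 1111100110100001011111010 = 1011001100010100100001001100 = 187779148

187779148


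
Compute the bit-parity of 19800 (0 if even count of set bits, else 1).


0b100110101011000 has 7 ones => parity 1

1


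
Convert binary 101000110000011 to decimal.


101000110000011 in decimal = 20867

20867


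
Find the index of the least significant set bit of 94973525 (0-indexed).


0b101101010010010111001010101. Lowest set bit at position 0

0


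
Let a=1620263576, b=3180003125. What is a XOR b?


1620263576 ^ 3180003125 = 3709451693

3709451693


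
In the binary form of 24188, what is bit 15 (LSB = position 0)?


0b101111001111100, position 15 = 0

0


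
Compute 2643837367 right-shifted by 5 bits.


0b10011101100101011100000110110111 >> 5 = 0b100111011001010111000001101 = 82619917

82619917


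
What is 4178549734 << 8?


0b11111001000011111001101111100110 << 8 = 0b1111100100001111100110111110011000000000 = 1069708731904

1069708731904


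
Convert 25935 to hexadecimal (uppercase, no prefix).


25935 = 654F hex

654F


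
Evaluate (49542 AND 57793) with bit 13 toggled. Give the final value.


Step 1: 49542 & 57793 = 49536
Step 2: 49536 ^ (1 << 13) = 49536 ^ 8192 = 57728

57728


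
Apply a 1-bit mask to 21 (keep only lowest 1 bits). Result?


21 & 1 = 1

1


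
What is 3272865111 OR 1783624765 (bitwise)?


0b11000011000100111111010101010111 | 0b1101010010011111111010000111101 = 0b11101011010111111111010101111111 = 3948934527

3948934527


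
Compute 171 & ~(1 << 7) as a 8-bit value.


171 & ~(1 << 7) = 43

43


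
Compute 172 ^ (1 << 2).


172 ^ (1 << 2) = 172 ^ 4 = 168

168


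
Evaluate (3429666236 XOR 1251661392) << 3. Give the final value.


Step 1: 3429666236 ^ 1251661392 = 2264292332
Step 2: 2264292332 << 3 = 18114338656

18114338656


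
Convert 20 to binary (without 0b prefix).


20 = 10100 in binary

10100


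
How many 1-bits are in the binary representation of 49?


0b110001 has 3 set bits

3


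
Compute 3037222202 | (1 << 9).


3037222202 | (1 << 9) = 3037222202 | 512 = 3037222714

3037222714


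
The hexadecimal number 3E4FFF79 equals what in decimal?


3E4FFF79 hex = 1045430137 decimal

1045430137


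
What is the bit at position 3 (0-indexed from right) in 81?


0b1010001, position 3 = 0

0


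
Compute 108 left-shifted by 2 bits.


0b1101100 << 2 = 0b110110000 = 432

432


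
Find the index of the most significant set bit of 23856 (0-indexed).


0b101110100110000. Highest set bit at position 14

14


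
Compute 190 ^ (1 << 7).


190 ^ (1 << 7) = 190 ^ 128 = 62

62


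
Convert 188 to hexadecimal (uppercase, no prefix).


188 = BC hex

BC


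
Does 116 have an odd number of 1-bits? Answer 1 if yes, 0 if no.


0b1110100 has 4 ones => parity 0

0


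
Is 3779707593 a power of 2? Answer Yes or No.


0b11100001010010011100001011001001. Multiple bits set => No

No


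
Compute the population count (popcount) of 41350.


0b1010000110000110 has 6 set bits

6


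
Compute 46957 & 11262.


0b1011011101101101 & 0b10101111111110 = 0b10001101101100 = 9068

9068


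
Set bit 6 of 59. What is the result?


59 | (1 << 6) = 59 | 64 = 123

123


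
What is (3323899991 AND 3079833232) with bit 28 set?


Step 1: 3323899991 & 3079833232 = 2249359376
Step 2: 2249359376 | (1 << 28) = 2249359376 | 268435456 = 2517794832

2517794832


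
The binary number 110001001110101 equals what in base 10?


110001001110101 in decimal = 25205

25205


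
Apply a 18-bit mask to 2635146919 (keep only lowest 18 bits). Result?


2635146919 & 262143 = 75431

75431


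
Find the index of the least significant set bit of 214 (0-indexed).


0b11010110. Lowest set bit at position 1

1


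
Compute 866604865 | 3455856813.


0b110011101001110101011101000001 | 0b11001101111111000011000010101101 = 0b11111111111111110111011111101101 = 4294932461

4294932461


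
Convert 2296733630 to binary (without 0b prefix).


2296733630 = 10001000111001010101111110111110 in binary

10001000111001010101111110111110


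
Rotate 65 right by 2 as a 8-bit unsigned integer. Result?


Rotate 0b1000001 right by 2 (8-bit) = 0b1010000 = 80

80


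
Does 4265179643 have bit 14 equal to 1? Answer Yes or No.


0b11111110001110010111100111111011, bit 14 = 1. Yes

Yes


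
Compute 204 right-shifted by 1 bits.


0b11001100 >> 1 = 0b1100110 = 102

102


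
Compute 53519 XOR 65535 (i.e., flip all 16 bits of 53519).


53519 ^ 65535 = 12016

12016


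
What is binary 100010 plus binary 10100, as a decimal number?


100010 + 10100 = 110110 = 54

54


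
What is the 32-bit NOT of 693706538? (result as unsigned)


~0b101001010110010001111100101010 = 0b11010110101001101110000011010101 = 3601260757 (32-bit unsigned)

3601260757


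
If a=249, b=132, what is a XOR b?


249 ^ 132 = 125

125


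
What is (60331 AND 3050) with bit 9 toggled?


Step 1: 60331 & 3050 = 2986
Step 2: 2986 ^ (1 << 9) = 2986 ^ 512 = 2474

2474


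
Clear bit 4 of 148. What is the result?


148 & ~(1 << 4) = 132

132


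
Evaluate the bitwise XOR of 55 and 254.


0b110111 ^ 0b11111110 = 0b11001001 = 201

201


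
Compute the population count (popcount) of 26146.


0b110011000100010 has 6 set bits

6


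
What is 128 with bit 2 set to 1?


128 | (1 << 2) = 128 | 4 = 132

132


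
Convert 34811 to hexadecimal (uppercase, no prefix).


34811 = 87FB hex

87FB


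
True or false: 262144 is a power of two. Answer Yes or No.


0b1000000000000000000. Only one bit set => Yes

Yes


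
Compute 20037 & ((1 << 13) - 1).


20037 & 8191 = 3653

3653


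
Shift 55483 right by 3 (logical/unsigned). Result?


0b1101100010111011 >> 3 = 0b1101100010111 = 6935

6935


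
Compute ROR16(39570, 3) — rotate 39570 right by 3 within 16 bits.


Rotate 0b1001101010010010 right by 3 (16-bit) = 0b101001101010010 = 21330

21330


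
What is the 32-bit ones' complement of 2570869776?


2570869776 ^ 4294967295 = 1724097519

1724097519


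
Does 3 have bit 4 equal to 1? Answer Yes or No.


0b11, bit 4 = 0. No

No


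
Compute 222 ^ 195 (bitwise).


0b11011110 ^ 0b11000011 = 0b11101 = 29

29


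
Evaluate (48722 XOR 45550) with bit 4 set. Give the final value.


Step 1: 48722 ^ 45550 = 4028
Step 2: 4028 | (1 << 4) = 4028 | 16 = 4028

4028


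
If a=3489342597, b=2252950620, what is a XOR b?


3489342597 ^ 2252950620 = 1236429017

1236429017


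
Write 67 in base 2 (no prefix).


67 = 1000011 in binary

1000011


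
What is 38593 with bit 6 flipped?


38593 ^ (1 << 6) = 38593 ^ 64 = 38529

38529


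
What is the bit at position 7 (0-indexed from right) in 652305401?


0b100110111000010110001111111001, position 7 = 1

1


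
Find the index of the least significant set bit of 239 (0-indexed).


0b11101111. Lowest set bit at position 0

0


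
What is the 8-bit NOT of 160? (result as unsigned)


~0b10100000 = 0b1011111 = 95 (8-bit unsigned)

95


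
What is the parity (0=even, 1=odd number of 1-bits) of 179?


0b10110011 has 5 ones => parity 1

1


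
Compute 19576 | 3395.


0b100110001111000 | 0b110101000011 = 0b100110101111011 = 19835

19835


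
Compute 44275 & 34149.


0b1010110011110011 & 0b1000010101100101 = 0b1000010001100001 = 33889

33889


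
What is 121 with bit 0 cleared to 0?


121 & ~(1 << 0) = 120

120


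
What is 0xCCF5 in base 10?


CCF5 hex = 52469 decimal

52469


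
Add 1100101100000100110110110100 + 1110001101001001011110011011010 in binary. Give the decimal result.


1100101100000100110110110100 + 1110001101001001011110011011010 = 1111110010101010000101010001110 = 2119502478

2119502478


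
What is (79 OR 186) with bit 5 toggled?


Step 1: 79 | 186 = 255
Step 2: 255 ^ (1 << 5) = 255 ^ 32 = 223

223


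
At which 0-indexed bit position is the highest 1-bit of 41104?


0b1010000010010000. Highest set bit at position 15

15


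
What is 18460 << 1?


0b100100000011100 << 1 = 0b1001000000111000 = 36920

36920


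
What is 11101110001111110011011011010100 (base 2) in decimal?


11101110001111110011011011010100 in decimal = 3997120212

3997120212


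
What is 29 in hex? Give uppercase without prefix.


29 = 1D hex

1D


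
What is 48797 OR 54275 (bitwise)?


0b1011111010011101 | 0b1101010000000011 = 0b1111111010011111 = 65183

65183


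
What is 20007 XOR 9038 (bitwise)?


0b100111000100111 ^ 0b10001101001110 = 0b110110101101001 = 28009

28009


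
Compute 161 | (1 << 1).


161 | (1 << 1) = 161 | 2 = 163

163


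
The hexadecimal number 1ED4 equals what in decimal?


1ED4 hex = 7892 decimal

7892


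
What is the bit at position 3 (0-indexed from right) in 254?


0b11111110, position 3 = 1

1


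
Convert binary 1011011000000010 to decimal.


1011011000000010 in decimal = 46594

46594


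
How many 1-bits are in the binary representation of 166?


0b10100110 has 4 set bits

4


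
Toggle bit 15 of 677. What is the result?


677 ^ (1 << 15) = 677 ^ 32768 = 33445

33445


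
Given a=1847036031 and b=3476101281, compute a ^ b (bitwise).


1847036031 ^ 3476101281 = 2703659230

2703659230


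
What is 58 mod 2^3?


58 & 7 = 2

2


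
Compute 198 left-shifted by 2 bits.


0b11000110 << 2 = 0b1100011000 = 792

792


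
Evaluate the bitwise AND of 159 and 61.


0b10011111 & 0b111101 = 0b11101 = 29

29


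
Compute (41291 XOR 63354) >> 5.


Step 1: 41291 ^ 63354 = 22065
Step 2: 22065 >> 5 = 689

689


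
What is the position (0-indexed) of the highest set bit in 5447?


0b1010101000111. Highest set bit at position 12

12


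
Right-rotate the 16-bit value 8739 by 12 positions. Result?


Rotate 0b10001000100011 right by 12 (16-bit) = 0b10001000110010 = 8754

8754


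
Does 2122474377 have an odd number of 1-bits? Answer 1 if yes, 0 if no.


0b1111110100000100110001110001001 has 15 ones => parity 1

1
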